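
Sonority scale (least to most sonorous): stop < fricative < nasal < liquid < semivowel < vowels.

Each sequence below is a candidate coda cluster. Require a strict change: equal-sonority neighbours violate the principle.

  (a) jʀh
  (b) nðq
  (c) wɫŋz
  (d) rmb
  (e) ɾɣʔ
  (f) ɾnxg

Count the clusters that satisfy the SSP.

6

(a) jʀh: profile 5-4-2 — obeys.
(b) nðq: profile 3-2-1 — obeys.
(c) wɫŋz: profile 5-4-3-2 — obeys.
(d) rmb: profile 4-3-1 — obeys.
(e) ɾɣʔ: profile 4-2-1 — obeys.
(f) ɾnxg: profile 4-3-2-1 — obeys.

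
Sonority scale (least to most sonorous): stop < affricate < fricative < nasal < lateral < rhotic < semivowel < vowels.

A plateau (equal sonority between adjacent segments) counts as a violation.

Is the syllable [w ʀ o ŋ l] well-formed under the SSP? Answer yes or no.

no

Onset: /w/ is a semivowel (sonority 7), /ʀ/ is a rhotic (sonority 6); then the nucleus /o/ (sonority 8).
Onset profile 7-6-8 — does not strictly rise throughout.
Coda: /ŋ/ is a nasal (sonority 4), /l/ is a lateral (sonority 5).
Coda profile 8-4-5 — does not strictly fall throughout.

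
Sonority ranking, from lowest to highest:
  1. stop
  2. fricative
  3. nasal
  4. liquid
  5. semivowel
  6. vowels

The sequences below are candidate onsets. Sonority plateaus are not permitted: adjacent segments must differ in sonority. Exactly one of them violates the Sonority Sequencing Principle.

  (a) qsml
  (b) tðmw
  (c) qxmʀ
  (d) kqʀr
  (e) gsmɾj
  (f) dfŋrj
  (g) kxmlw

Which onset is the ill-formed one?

(a) sonority 1-2-3-4: well-formed.
(b) sonority 1-2-3-5: well-formed.
(c) sonority 1-2-3-4: well-formed.
(d) sonority 1-1-4-4: ill-formed.
(e) sonority 1-2-3-4-5: well-formed.
(f) sonority 1-2-3-4-5: well-formed.
(g) sonority 1-2-3-4-5: well-formed.

d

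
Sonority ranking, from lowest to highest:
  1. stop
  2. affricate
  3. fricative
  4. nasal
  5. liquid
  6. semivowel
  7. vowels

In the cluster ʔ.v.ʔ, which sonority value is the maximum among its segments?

/ʔ/ — stop, sonority 1.
/v/ — fricative, sonority 3.
/ʔ/ — stop, sonority 1.
The maximum is 3.

3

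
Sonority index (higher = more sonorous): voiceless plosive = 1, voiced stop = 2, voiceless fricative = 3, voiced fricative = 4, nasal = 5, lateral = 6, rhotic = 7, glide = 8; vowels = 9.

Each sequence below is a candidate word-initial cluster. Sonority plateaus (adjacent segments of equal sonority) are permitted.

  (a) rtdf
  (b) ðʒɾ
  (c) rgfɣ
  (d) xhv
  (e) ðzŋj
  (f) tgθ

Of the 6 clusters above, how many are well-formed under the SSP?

(a) sonority 7-1-2-3: ill-formed.
(b) sonority 4-4-7: well-formed.
(c) sonority 7-2-3-4: ill-formed.
(d) sonority 3-3-4: well-formed.
(e) sonority 4-4-5-8: well-formed.
(f) sonority 1-2-3: well-formed.

4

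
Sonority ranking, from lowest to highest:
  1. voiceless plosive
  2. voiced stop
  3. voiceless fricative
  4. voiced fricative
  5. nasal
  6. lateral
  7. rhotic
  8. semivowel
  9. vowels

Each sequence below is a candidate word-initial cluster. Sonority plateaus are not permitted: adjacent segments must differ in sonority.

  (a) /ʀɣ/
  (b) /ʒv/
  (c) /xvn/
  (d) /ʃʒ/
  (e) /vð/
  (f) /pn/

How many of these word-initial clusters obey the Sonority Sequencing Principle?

(a) 7-4 → violates
(b) 4-4 → violates
(c) 3-4-5 → obeys
(d) 3-4 → obeys
(e) 4-4 → violates
(f) 1-5 → obeys

3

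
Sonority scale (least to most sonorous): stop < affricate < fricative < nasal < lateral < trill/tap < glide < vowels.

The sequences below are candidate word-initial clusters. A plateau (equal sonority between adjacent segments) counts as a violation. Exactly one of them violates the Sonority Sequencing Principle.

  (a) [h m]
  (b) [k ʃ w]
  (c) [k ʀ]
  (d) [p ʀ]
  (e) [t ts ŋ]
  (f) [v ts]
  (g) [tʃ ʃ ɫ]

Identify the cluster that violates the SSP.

(a) [h m]: profile 3-4 — obeys.
(b) [k ʃ w]: profile 1-3-7 — obeys.
(c) [k ʀ]: profile 1-6 — obeys.
(d) [p ʀ]: profile 1-6 — obeys.
(e) [t ts ŋ]: profile 1-2-4 — obeys.
(f) [v ts]: profile 3-2 — violates.
(g) [tʃ ʃ ɫ]: profile 2-3-5 — obeys.

f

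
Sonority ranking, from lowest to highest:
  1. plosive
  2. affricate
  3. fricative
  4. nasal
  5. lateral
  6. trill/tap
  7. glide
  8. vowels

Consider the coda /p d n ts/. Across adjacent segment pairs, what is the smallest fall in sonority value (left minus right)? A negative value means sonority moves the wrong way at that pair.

-3

/p/ is a plosive (sonority 1).
/d/ is a plosive (sonority 1).
/n/ is a nasal (sonority 4).
/ts/ is an affricate (sonority 2).
/p/→/d/: change +0.
/d/→/n/: change -3.
/n/→/ts/: change +2.
Minimum = -3.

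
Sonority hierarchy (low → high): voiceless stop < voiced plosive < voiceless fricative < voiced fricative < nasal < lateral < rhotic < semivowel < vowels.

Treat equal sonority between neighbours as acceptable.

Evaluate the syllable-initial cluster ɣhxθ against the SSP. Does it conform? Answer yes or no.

/ɣ/ — voiced fricative, sonority 4.
/h/ — voiceless fricative, sonority 3.
/x/ — voiceless fricative, sonority 3.
/θ/ — voiceless fricative, sonority 3.
The profile is 4-3-3-3. Between /ɣ/ (4) and /h/ (3) sonority does not rise, so the cluster violates the SSP.

no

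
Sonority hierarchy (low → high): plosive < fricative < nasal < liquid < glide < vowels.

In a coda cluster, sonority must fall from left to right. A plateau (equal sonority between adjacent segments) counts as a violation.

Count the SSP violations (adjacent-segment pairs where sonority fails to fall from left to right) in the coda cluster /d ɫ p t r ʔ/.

3

/d/ — plosive, sonority 1.
/ɫ/ — liquid, sonority 4.
/p/ — plosive, sonority 1.
/t/ — plosive, sonority 1.
/r/ — liquid, sonority 4.
/ʔ/ — plosive, sonority 1.
/d/→/ɫ/: 1→4 (does not fall) — violation.
/ɫ/→/p/: 4→1 (falls) — ok.
/p/→/t/: 1→1 (plateau) — violation.
/t/→/r/: 1→4 (does not fall) — violation.
/r/→/ʔ/: 4→1 (falls) — ok.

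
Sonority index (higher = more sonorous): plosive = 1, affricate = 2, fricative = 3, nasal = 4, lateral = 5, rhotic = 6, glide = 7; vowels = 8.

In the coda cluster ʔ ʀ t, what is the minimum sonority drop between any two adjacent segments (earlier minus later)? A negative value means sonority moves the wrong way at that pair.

-5

/ʔ/: plosive = 1.
/ʀ/: rhotic = 6.
/t/: plosive = 1.
/ʔ/→/ʀ/: change -5.
/ʀ/→/t/: change +5.
Minimum = -5.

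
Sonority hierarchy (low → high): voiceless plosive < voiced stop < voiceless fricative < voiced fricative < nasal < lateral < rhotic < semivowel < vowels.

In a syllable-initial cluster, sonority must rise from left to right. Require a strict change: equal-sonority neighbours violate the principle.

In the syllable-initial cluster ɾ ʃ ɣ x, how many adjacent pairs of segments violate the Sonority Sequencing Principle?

2

/ɾ/ — rhotic, sonority 7.
/ʃ/ — voiceless fricative, sonority 3.
/ɣ/ — voiced fricative, sonority 4.
/x/ — voiceless fricative, sonority 3.
/ɾ/→/ʃ/: 7→3 (does not rise) — violation.
/ʃ/→/ɣ/: 3→4 (rises) — ok.
/ɣ/→/x/: 4→3 (does not rise) — violation.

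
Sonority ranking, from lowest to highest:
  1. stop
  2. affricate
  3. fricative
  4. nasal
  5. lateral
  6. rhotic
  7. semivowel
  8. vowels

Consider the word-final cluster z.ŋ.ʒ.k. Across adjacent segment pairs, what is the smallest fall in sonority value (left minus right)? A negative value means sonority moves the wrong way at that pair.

-1

/z/ — fricative, sonority 3.
/ŋ/ — nasal, sonority 4.
/ʒ/ — fricative, sonority 3.
/k/ — stop, sonority 1.
/z/→/ŋ/: change -1.
/ŋ/→/ʒ/: change +1.
/ʒ/→/k/: change +2.
Minimum = -1.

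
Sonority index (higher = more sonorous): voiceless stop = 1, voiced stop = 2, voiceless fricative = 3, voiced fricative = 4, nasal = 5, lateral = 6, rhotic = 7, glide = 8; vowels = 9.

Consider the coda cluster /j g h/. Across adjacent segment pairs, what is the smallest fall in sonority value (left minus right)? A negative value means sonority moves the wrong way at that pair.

-1

/j/ — glide, sonority 8.
/g/ — voiced stop, sonority 2.
/h/ — voiceless fricative, sonority 3.
/j/→/g/: change +6.
/g/→/h/: change -1.
Minimum = -1.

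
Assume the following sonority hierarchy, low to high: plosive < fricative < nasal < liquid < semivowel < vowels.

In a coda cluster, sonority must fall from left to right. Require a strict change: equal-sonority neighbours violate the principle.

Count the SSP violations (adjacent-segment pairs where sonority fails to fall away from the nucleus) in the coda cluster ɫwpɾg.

2

/ɫ/ is a liquid (sonority 4).
/w/ is a semivowel (sonority 5).
/p/ is a plosive (sonority 1).
/ɾ/ is a liquid (sonority 4).
/g/ is a plosive (sonority 1).
/ɫ/→/w/: 4→5 (does not fall) — violation.
/w/→/p/: 5→1 (falls) — ok.
/p/→/ɾ/: 1→4 (does not fall) — violation.
/ɾ/→/g/: 4→1 (falls) — ok.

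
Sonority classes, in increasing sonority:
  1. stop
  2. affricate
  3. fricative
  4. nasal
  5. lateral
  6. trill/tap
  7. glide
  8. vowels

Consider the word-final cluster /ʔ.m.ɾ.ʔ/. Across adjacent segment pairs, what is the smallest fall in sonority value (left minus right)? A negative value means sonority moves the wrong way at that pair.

/ʔ/: stop = 1.
/m/: nasal = 4.
/ɾ/: trill/tap = 6.
/ʔ/: stop = 1.
/ʔ/→/m/: change -3.
/m/→/ɾ/: change -2.
/ɾ/→/ʔ/: change +5.
Minimum = -3.

-3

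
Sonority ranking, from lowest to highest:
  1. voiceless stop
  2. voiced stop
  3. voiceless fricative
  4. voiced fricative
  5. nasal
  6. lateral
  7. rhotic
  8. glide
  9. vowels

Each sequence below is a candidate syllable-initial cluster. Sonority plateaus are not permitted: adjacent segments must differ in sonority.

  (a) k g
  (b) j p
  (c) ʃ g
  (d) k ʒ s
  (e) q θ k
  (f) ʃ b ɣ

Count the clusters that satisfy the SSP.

(a) sonority 1-2: well-formed.
(b) sonority 8-1: ill-formed.
(c) sonority 3-2: ill-formed.
(d) sonority 1-4-3: ill-formed.
(e) sonority 1-3-1: ill-formed.
(f) sonority 3-2-4: ill-formed.

1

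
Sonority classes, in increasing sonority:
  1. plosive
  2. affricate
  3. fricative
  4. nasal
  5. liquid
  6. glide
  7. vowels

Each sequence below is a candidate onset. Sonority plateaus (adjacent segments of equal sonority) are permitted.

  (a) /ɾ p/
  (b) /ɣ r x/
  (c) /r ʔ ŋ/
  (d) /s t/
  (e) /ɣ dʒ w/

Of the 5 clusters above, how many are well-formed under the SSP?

(a) sonority 5-1: ill-formed.
(b) sonority 3-5-3: ill-formed.
(c) sonority 5-1-4: ill-formed.
(d) sonority 3-1: ill-formed.
(e) sonority 3-2-6: ill-formed.

0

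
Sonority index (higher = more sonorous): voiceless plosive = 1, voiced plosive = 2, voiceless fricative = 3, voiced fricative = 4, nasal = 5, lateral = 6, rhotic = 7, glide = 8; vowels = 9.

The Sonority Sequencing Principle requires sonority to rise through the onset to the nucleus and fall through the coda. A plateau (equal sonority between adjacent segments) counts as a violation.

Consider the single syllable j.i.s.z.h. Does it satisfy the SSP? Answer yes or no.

Onset: /j/ is a glide (sonority 8); then the nucleus /i/ (sonority 9).
Onset profile 8-9 — rises to the nucleus.
Coda: /s/ is a voiceless fricative (sonority 3), /z/ is a voiced fricative (sonority 4), /h/ is a voiceless fricative (sonority 3).
Coda profile 9-3-4-3 — does not strictly fall throughout.

no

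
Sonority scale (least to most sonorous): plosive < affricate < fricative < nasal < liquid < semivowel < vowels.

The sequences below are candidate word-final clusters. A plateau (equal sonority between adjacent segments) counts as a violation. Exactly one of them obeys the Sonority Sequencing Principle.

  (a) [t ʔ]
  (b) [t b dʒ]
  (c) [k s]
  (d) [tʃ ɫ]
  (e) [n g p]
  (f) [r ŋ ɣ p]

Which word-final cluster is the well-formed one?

(a) 1-1 → violates
(b) 1-1-2 → violates
(c) 1-3 → violates
(d) 2-5 → violates
(e) 4-1-1 → violates
(f) 5-4-3-1 → obeys

f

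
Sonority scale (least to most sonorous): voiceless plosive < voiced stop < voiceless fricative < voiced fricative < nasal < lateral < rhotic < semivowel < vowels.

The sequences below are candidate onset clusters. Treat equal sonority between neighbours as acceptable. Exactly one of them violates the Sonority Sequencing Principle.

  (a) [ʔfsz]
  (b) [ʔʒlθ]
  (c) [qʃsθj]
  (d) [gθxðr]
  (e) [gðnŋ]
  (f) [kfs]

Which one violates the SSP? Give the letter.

b

(a) 1-3-3-4 → obeys
(b) 1-4-6-3 → violates
(c) 1-3-3-3-8 → obeys
(d) 2-3-3-4-7 → obeys
(e) 2-4-5-5 → obeys
(f) 1-3-3 → obeys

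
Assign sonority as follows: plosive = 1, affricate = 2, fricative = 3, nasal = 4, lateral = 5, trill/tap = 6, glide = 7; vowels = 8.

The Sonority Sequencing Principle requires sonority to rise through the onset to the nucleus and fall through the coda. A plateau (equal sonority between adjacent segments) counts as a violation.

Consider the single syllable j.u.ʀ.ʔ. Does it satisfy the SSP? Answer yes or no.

yes

Onset: /j/ is a glide (sonority 7); then the nucleus /u/ (sonority 8).
Onset profile 7-8 — rises to the nucleus.
Coda: /ʀ/ is a trill/tap (sonority 6), /ʔ/ is a plosive (sonority 1).
Coda profile 8-6-1 — falls from the nucleus.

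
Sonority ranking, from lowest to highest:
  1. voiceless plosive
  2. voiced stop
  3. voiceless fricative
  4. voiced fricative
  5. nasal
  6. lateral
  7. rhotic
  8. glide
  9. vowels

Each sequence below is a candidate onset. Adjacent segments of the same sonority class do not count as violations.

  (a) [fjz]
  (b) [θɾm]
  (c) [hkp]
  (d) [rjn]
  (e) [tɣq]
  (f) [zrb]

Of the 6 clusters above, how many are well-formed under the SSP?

(a) 3-8-4 → violates
(b) 3-7-5 → violates
(c) 3-1-1 → violates
(d) 7-8-5 → violates
(e) 1-4-1 → violates
(f) 4-7-2 → violates

0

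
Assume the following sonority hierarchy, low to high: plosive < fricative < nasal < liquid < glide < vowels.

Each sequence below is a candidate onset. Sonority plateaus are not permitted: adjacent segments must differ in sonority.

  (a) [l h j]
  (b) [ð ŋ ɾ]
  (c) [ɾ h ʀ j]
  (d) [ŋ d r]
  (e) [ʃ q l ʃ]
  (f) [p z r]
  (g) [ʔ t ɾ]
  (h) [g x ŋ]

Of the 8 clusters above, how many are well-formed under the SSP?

(a) sonority 4-2-5: ill-formed.
(b) sonority 2-3-4: well-formed.
(c) sonority 4-2-4-5: ill-formed.
(d) sonority 3-1-4: ill-formed.
(e) sonority 2-1-4-2: ill-formed.
(f) sonority 1-2-4: well-formed.
(g) sonority 1-1-4: ill-formed.
(h) sonority 1-2-3: well-formed.

3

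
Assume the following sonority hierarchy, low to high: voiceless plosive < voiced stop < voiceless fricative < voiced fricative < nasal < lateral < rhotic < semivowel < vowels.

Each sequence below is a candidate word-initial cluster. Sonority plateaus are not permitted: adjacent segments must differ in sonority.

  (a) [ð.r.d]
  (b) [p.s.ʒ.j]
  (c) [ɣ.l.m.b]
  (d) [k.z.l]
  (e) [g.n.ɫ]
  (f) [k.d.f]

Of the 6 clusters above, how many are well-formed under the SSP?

(a) 4-7-2 → violates
(b) 1-3-4-8 → obeys
(c) 4-6-5-2 → violates
(d) 1-4-6 → obeys
(e) 2-5-6 → obeys
(f) 1-2-3 → obeys

4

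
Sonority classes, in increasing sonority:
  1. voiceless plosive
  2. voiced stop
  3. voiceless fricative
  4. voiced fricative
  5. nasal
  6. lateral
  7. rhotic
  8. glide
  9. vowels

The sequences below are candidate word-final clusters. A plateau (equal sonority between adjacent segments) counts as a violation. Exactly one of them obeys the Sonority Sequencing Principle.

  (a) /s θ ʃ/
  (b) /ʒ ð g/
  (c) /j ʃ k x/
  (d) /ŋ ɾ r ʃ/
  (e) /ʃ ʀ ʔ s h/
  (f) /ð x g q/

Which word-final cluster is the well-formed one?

f

(a) /s θ ʃ/: profile 3-3-3 — violates.
(b) /ʒ ð g/: profile 4-4-2 — violates.
(c) /j ʃ k x/: profile 8-3-1-3 — violates.
(d) /ŋ ɾ r ʃ/: profile 5-7-7-3 — violates.
(e) /ʃ ʀ ʔ s h/: profile 3-7-1-3-3 — violates.
(f) /ð x g q/: profile 4-3-2-1 — obeys.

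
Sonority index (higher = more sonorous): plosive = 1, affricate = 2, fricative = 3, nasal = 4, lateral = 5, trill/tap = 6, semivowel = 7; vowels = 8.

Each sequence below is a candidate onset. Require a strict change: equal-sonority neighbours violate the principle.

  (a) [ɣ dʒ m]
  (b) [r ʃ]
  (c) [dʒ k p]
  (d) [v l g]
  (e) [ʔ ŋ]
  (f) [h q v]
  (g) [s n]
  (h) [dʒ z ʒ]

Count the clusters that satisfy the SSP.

2

(a) 3-2-4 → violates
(b) 6-3 → violates
(c) 2-1-1 → violates
(d) 3-5-1 → violates
(e) 1-4 → obeys
(f) 3-1-3 → violates
(g) 3-4 → obeys
(h) 2-3-3 → violates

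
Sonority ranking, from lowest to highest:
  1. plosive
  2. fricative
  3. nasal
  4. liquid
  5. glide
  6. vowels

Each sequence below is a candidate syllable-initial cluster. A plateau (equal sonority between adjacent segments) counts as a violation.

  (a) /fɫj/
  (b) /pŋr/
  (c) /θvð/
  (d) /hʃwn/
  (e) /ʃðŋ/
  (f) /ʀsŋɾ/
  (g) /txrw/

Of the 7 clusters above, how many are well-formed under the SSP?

3

(a) sonority 2-4-5: well-formed.
(b) sonority 1-3-4: well-formed.
(c) sonority 2-2-2: ill-formed.
(d) sonority 2-2-5-3: ill-formed.
(e) sonority 2-2-3: ill-formed.
(f) sonority 4-2-3-4: ill-formed.
(g) sonority 1-2-4-5: well-formed.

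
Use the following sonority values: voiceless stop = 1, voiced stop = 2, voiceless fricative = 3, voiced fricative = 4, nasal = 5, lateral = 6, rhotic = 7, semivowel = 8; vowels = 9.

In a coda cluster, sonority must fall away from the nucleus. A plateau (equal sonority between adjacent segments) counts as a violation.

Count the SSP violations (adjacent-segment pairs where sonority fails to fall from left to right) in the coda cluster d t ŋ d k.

/d/ is a voiced stop (sonority 2).
/t/ is a voiceless stop (sonority 1).
/ŋ/ is a nasal (sonority 5).
/d/ is a voiced stop (sonority 2).
/k/ is a voiceless stop (sonority 1).
/d/→/t/: 2→1 (falls) — ok.
/t/→/ŋ/: 1→5 (does not fall) — violation.
/ŋ/→/d/: 5→2 (falls) — ok.
/d/→/k/: 2→1 (falls) — ok.

1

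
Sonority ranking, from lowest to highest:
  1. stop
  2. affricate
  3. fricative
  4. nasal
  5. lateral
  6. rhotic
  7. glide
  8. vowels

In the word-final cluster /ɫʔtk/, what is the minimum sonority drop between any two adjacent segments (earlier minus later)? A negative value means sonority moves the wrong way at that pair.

0

/ɫ/: lateral = 5.
/ʔ/: stop = 1.
/t/: stop = 1.
/k/: stop = 1.
/ɫ/→/ʔ/: change +4.
/ʔ/→/t/: change +0.
/t/→/k/: change +0.
Minimum = 0.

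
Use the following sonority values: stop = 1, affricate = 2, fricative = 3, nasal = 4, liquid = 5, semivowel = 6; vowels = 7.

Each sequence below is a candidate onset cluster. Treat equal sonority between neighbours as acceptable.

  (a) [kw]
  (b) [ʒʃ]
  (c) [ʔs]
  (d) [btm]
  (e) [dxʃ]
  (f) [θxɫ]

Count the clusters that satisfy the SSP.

(a) [kw]: profile 1-6 — obeys.
(b) [ʒʃ]: profile 3-3 — obeys.
(c) [ʔs]: profile 1-3 — obeys.
(d) [btm]: profile 1-1-4 — obeys.
(e) [dxʃ]: profile 1-3-3 — obeys.
(f) [θxɫ]: profile 3-3-5 — obeys.

6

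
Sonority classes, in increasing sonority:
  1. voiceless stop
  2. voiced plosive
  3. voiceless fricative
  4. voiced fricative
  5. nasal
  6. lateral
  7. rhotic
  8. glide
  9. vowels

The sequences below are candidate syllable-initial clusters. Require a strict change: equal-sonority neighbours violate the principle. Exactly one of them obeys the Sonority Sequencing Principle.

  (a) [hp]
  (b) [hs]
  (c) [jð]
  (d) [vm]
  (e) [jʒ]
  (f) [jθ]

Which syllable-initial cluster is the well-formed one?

d

(a) sonority 3-1: ill-formed.
(b) sonority 3-3: ill-formed.
(c) sonority 8-4: ill-formed.
(d) sonority 4-5: well-formed.
(e) sonority 8-4: ill-formed.
(f) sonority 8-3: ill-formed.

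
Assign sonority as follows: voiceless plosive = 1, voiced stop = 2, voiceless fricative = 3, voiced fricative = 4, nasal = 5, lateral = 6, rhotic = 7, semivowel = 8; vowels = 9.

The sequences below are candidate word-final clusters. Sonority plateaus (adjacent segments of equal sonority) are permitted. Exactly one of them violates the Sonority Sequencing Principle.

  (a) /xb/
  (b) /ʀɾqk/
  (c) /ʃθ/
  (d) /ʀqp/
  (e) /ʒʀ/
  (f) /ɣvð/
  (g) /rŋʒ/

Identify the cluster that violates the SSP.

(a) /xb/: profile 3-2 — obeys.
(b) /ʀɾqk/: profile 7-7-1-1 — obeys.
(c) /ʃθ/: profile 3-3 — obeys.
(d) /ʀqp/: profile 7-1-1 — obeys.
(e) /ʒʀ/: profile 4-7 — violates.
(f) /ɣvð/: profile 4-4-4 — obeys.
(g) /rŋʒ/: profile 7-5-4 — obeys.

e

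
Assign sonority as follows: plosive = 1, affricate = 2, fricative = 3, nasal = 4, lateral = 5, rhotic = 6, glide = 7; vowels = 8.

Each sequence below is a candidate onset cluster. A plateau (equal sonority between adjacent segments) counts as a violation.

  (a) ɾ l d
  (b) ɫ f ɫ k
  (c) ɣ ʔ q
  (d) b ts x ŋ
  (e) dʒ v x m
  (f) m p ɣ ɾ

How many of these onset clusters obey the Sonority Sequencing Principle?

1

(a) 6-5-1 → violates
(b) 5-3-5-1 → violates
(c) 3-1-1 → violates
(d) 1-2-3-4 → obeys
(e) 2-3-3-4 → violates
(f) 4-1-3-6 → violates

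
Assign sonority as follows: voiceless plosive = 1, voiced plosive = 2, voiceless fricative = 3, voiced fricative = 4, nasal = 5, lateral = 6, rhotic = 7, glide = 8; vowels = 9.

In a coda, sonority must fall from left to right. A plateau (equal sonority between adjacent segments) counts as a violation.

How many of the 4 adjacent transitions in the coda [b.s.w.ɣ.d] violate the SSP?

2

/b/: voiced plosive = 2.
/s/: voiceless fricative = 3.
/w/: glide = 8.
/ɣ/: voiced fricative = 4.
/d/: voiced plosive = 2.
/b/→/s/: 2→3 (does not fall) — violation.
/s/→/w/: 3→8 (does not fall) — violation.
/w/→/ɣ/: 8→4 (falls) — ok.
/ɣ/→/d/: 4→2 (falls) — ok.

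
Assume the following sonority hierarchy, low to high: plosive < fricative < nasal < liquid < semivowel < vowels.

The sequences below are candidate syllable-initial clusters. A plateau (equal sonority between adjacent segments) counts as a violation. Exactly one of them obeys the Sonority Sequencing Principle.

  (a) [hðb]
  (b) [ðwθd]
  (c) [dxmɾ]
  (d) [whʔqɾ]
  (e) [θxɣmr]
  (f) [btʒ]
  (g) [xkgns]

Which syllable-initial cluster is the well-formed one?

c

(a) 2-2-1 → violates
(b) 2-5-2-1 → violates
(c) 1-2-3-4 → obeys
(d) 5-2-1-1-4 → violates
(e) 2-2-2-3-4 → violates
(f) 1-1-2 → violates
(g) 2-1-1-3-2 → violates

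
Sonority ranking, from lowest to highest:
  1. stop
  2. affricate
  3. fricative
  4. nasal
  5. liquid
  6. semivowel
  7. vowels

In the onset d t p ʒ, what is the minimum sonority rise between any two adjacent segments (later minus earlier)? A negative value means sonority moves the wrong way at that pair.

/d/: stop = 1.
/t/: stop = 1.
/p/: stop = 1.
/ʒ/: fricative = 3.
/d/→/t/: change +0.
/t/→/p/: change +0.
/p/→/ʒ/: change +2.
Minimum = 0.

0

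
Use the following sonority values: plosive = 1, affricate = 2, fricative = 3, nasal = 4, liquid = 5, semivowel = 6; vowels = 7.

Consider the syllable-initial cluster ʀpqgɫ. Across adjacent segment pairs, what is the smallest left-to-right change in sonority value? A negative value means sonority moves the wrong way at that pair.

/ʀ/ is a liquid (sonority 5).
/p/ is a plosive (sonority 1).
/q/ is a plosive (sonority 1).
/g/ is a plosive (sonority 1).
/ɫ/ is a liquid (sonority 5).
/ʀ/→/p/: change -4.
/p/→/q/: change +0.
/q/→/g/: change +0.
/g/→/ɫ/: change +4.
Minimum = -4.

-4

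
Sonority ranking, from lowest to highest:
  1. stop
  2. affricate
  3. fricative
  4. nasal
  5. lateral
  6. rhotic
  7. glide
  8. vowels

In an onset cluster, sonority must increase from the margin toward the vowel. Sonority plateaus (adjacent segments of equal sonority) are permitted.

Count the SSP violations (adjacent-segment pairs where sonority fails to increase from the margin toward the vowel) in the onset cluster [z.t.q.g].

/z/ is a fricative (sonority 3).
/t/ is a stop (sonority 1).
/q/ is a stop (sonority 1).
/g/ is a stop (sonority 1).
/z/→/t/: 3→1 (does not rise) — violation.
/t/→/q/: 1→1 (plateau, allowed) — ok.
/q/→/g/: 1→1 (plateau, allowed) — ok.

1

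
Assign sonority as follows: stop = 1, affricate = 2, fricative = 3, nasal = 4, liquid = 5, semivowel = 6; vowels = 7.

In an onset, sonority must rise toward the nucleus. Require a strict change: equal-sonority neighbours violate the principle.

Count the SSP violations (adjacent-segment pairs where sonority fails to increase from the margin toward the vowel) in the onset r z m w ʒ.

/r/: liquid = 5.
/z/: fricative = 3.
/m/: nasal = 4.
/w/: semivowel = 6.
/ʒ/: fricative = 3.
/r/→/z/: 5→3 (does not rise) — violation.
/z/→/m/: 3→4 (rises) — ok.
/m/→/w/: 4→6 (rises) — ok.
/w/→/ʒ/: 6→3 (does not rise) — violation.

2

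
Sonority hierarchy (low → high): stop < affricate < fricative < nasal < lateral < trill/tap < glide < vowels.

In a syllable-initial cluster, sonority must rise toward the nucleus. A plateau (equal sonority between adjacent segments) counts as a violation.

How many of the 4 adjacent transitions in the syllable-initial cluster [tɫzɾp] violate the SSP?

/t/ — stop, sonority 1.
/ɫ/ — lateral, sonority 5.
/z/ — fricative, sonority 3.
/ɾ/ — trill/tap, sonority 6.
/p/ — stop, sonority 1.
/t/→/ɫ/: 1→5 (rises) — ok.
/ɫ/→/z/: 5→3 (does not rise) — violation.
/z/→/ɾ/: 3→6 (rises) — ok.
/ɾ/→/p/: 6→1 (does not rise) — violation.

2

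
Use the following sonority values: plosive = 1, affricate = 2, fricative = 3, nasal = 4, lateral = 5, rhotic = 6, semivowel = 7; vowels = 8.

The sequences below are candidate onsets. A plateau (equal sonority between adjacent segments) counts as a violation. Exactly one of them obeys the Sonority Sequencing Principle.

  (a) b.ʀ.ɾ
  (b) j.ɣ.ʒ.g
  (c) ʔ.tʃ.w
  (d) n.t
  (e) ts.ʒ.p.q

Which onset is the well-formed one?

(a) b.ʀ.ɾ: profile 1-6-6 — violates.
(b) j.ɣ.ʒ.g: profile 7-3-3-1 — violates.
(c) ʔ.tʃ.w: profile 1-2-7 — obeys.
(d) n.t: profile 4-1 — violates.
(e) ts.ʒ.p.q: profile 2-3-1-1 — violates.

c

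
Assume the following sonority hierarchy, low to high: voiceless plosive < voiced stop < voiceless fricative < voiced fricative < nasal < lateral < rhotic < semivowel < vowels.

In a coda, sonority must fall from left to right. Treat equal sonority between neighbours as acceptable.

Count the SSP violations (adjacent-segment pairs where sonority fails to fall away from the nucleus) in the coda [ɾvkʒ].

1

/ɾ/ is a rhotic (sonority 7).
/v/ is a voiced fricative (sonority 4).
/k/ is a voiceless plosive (sonority 1).
/ʒ/ is a voiced fricative (sonority 4).
/ɾ/→/v/: 7→4 (falls) — ok.
/v/→/k/: 4→1 (falls) — ok.
/k/→/ʒ/: 1→4 (does not fall) — violation.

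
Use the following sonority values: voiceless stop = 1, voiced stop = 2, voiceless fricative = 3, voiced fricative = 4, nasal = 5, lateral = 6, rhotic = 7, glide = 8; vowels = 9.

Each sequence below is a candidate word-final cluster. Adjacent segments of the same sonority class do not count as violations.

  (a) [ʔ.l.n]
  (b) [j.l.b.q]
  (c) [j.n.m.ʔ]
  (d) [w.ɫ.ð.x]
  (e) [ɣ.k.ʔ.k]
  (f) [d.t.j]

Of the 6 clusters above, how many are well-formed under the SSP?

(a) [ʔ.l.n]: profile 1-6-5 — violates.
(b) [j.l.b.q]: profile 8-6-2-1 — obeys.
(c) [j.n.m.ʔ]: profile 8-5-5-1 — obeys.
(d) [w.ɫ.ð.x]: profile 8-6-4-3 — obeys.
(e) [ɣ.k.ʔ.k]: profile 4-1-1-1 — obeys.
(f) [d.t.j]: profile 2-1-8 — violates.

4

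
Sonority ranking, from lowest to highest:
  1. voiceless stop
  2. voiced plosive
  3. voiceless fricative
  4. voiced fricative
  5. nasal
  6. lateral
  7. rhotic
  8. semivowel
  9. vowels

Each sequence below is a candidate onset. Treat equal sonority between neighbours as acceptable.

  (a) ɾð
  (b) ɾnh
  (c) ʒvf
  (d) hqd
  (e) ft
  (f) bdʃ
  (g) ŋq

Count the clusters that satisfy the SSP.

1

(a) ɾð: profile 7-4 — violates.
(b) ɾnh: profile 7-5-3 — violates.
(c) ʒvf: profile 4-4-3 — violates.
(d) hqd: profile 3-1-2 — violates.
(e) ft: profile 3-1 — violates.
(f) bdʃ: profile 2-2-3 — obeys.
(g) ŋq: profile 5-1 — violates.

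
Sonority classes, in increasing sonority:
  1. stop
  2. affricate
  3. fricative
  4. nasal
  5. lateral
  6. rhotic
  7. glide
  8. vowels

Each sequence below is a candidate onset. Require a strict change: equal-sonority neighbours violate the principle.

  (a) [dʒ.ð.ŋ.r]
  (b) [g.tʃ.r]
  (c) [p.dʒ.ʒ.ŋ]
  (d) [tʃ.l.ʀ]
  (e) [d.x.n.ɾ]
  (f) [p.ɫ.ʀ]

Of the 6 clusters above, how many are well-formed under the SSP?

(a) [dʒ.ð.ŋ.r]: profile 2-3-4-6 — obeys.
(b) [g.tʃ.r]: profile 1-2-6 — obeys.
(c) [p.dʒ.ʒ.ŋ]: profile 1-2-3-4 — obeys.
(d) [tʃ.l.ʀ]: profile 2-5-6 — obeys.
(e) [d.x.n.ɾ]: profile 1-3-4-6 — obeys.
(f) [p.ɫ.ʀ]: profile 1-5-6 — obeys.

6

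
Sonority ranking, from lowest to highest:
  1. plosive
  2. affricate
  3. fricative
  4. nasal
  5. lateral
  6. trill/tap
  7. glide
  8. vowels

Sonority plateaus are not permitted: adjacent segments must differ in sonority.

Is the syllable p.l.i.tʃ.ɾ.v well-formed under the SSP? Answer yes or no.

no

Onset: /p/ is a plosive (sonority 1), /l/ is a lateral (sonority 5); then the nucleus /i/ (sonority 8).
Onset profile 1-5-8 — rises to the nucleus.
Coda: /tʃ/ is an affricate (sonority 2), /ɾ/ is a trill/tap (sonority 6), /v/ is a fricative (sonority 3).
Coda profile 8-2-6-3 — does not strictly fall throughout.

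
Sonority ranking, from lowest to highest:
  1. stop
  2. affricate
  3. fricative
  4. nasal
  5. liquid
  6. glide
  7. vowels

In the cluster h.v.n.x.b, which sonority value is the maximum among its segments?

/h/: fricative = 3.
/v/: fricative = 3.
/n/: nasal = 4.
/x/: fricative = 3.
/b/: stop = 1.
The maximum is 4.

4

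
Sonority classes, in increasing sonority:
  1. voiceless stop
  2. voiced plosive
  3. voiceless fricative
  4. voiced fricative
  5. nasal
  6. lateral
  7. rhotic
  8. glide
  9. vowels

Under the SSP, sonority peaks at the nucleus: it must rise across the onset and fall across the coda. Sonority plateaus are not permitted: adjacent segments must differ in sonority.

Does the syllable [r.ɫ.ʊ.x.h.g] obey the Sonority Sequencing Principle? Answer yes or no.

no

Onset: /r/ is a rhotic (sonority 7), /ɫ/ is a lateral (sonority 6); then the nucleus /ʊ/ (sonority 9).
Onset profile 7-6-9 — does not strictly rise throughout.
Coda: /x/ is a voiceless fricative (sonority 3), /h/ is a voiceless fricative (sonority 3), /g/ is a voiced plosive (sonority 2).
Coda profile 9-3-3-2 — does not strictly fall throughout.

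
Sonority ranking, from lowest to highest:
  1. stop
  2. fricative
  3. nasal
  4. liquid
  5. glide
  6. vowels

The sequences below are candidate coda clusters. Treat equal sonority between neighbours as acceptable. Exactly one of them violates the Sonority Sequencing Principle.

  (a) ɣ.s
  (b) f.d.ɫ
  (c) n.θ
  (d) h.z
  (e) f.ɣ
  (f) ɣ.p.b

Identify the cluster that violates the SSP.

b

(a) sonority 2-2: well-formed.
(b) sonority 2-1-4: ill-formed.
(c) sonority 3-2: well-formed.
(d) sonority 2-2: well-formed.
(e) sonority 2-2: well-formed.
(f) sonority 2-1-1: well-formed.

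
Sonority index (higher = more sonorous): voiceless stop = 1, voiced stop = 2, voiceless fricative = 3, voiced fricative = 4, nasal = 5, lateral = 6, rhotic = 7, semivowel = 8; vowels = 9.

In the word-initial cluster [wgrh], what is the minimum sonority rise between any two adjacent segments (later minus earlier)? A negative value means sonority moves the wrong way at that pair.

/w/: semivowel = 8.
/g/: voiced stop = 2.
/r/: rhotic = 7.
/h/: voiceless fricative = 3.
/w/→/g/: change -6.
/g/→/r/: change +5.
/r/→/h/: change -4.
Minimum = -6.

-6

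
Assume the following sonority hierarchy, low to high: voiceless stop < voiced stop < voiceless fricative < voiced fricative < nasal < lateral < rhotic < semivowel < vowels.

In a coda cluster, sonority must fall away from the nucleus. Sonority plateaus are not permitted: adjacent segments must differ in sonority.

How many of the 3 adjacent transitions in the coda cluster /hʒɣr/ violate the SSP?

3

/h/ — voiceless fricative, sonority 3.
/ʒ/ — voiced fricative, sonority 4.
/ɣ/ — voiced fricative, sonority 4.
/r/ — rhotic, sonority 7.
/h/→/ʒ/: 3→4 (does not fall) — violation.
/ʒ/→/ɣ/: 4→4 (plateau) — violation.
/ɣ/→/r/: 4→7 (does not fall) — violation.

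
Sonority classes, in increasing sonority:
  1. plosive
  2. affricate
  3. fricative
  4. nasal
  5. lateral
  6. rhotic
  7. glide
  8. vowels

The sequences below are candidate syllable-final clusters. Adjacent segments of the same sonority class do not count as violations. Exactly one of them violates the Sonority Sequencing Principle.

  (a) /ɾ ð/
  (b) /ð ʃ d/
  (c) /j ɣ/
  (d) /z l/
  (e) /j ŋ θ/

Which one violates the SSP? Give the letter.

(a) 6-3 → obeys
(b) 3-3-1 → obeys
(c) 7-3 → obeys
(d) 3-5 → violates
(e) 7-4-3 → obeys

d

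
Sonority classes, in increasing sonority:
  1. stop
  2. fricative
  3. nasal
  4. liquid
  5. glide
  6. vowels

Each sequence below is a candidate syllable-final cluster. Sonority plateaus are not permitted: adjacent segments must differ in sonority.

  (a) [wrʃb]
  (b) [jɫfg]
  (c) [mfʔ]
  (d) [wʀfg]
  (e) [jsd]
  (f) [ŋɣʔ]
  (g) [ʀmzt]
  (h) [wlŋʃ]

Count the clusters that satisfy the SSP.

8

(a) sonority 5-4-2-1: well-formed.
(b) sonority 5-4-2-1: well-formed.
(c) sonority 3-2-1: well-formed.
(d) sonority 5-4-2-1: well-formed.
(e) sonority 5-2-1: well-formed.
(f) sonority 3-2-1: well-formed.
(g) sonority 4-3-2-1: well-formed.
(h) sonority 5-4-3-2: well-formed.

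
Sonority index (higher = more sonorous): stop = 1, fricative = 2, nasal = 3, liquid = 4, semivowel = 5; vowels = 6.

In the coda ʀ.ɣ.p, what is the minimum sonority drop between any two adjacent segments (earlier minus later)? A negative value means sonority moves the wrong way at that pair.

/ʀ/: liquid = 4.
/ɣ/: fricative = 2.
/p/: stop = 1.
/ʀ/→/ɣ/: change +2.
/ɣ/→/p/: change +1.
Minimum = 1.

1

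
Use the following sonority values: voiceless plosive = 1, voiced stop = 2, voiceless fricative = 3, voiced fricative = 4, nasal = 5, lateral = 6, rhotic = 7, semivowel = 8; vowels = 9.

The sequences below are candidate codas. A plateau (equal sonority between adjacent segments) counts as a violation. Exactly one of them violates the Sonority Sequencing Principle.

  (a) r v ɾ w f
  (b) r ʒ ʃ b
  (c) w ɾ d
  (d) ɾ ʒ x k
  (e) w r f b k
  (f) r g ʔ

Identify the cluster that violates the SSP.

(a) r v ɾ w f: profile 7-4-7-8-3 — violates.
(b) r ʒ ʃ b: profile 7-4-3-2 — obeys.
(c) w ɾ d: profile 8-7-2 — obeys.
(d) ɾ ʒ x k: profile 7-4-3-1 — obeys.
(e) w r f b k: profile 8-7-3-2-1 — obeys.
(f) r g ʔ: profile 7-2-1 — obeys.

a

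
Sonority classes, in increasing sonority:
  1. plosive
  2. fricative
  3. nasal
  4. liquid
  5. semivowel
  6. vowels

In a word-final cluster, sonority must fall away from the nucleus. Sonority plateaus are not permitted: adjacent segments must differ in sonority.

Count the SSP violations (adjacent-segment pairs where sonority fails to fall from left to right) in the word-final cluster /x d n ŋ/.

/x/ — fricative, sonority 2.
/d/ — plosive, sonority 1.
/n/ — nasal, sonority 3.
/ŋ/ — nasal, sonority 3.
/x/→/d/: 2→1 (falls) — ok.
/d/→/n/: 1→3 (does not fall) — violation.
/n/→/ŋ/: 3→3 (plateau) — violation.

2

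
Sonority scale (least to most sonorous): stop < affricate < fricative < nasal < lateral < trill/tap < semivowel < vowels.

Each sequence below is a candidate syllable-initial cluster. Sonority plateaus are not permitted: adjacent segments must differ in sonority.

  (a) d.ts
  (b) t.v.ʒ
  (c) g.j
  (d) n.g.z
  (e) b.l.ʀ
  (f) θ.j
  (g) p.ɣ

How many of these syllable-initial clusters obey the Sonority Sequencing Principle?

(a) d.ts: profile 1-2 — obeys.
(b) t.v.ʒ: profile 1-3-3 — violates.
(c) g.j: profile 1-7 — obeys.
(d) n.g.z: profile 4-1-3 — violates.
(e) b.l.ʀ: profile 1-5-6 — obeys.
(f) θ.j: profile 3-7 — obeys.
(g) p.ɣ: profile 1-3 — obeys.

5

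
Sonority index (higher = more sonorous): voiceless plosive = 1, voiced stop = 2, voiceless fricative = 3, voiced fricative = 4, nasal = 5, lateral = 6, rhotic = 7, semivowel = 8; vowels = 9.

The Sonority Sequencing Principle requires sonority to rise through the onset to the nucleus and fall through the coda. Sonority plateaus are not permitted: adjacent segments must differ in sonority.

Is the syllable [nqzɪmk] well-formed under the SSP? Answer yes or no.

Onset: /n/ is a nasal (sonority 5), /q/ is a voiceless plosive (sonority 1), /z/ is a voiced fricative (sonority 4); then the nucleus /ɪ/ (sonority 9).
Onset profile 5-1-4-9 — does not strictly rise throughout.
Coda: /m/ is a nasal (sonority 5), /k/ is a voiceless plosive (sonority 1).
Coda profile 9-5-1 — falls from the nucleus.

no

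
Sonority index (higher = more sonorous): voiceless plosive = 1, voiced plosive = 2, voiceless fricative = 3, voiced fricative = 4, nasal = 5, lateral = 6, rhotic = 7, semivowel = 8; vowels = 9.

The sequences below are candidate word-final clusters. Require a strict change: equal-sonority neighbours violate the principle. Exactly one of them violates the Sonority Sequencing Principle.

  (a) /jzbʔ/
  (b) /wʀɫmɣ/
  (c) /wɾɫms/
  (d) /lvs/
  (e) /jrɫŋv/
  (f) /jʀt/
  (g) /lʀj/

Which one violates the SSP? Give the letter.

(a) /jzbʔ/: profile 8-4-2-1 — obeys.
(b) /wʀɫmɣ/: profile 8-7-6-5-4 — obeys.
(c) /wɾɫms/: profile 8-7-6-5-3 — obeys.
(d) /lvs/: profile 6-4-3 — obeys.
(e) /jrɫŋv/: profile 8-7-6-5-4 — obeys.
(f) /jʀt/: profile 8-7-1 — obeys.
(g) /lʀj/: profile 6-7-8 — violates.

g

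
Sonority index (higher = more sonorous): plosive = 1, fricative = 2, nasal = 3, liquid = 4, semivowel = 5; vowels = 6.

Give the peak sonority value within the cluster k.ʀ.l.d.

4

/k/ is a plosive (sonority 1).
/ʀ/ is a liquid (sonority 4).
/l/ is a liquid (sonority 4).
/d/ is a plosive (sonority 1).
The maximum is 4.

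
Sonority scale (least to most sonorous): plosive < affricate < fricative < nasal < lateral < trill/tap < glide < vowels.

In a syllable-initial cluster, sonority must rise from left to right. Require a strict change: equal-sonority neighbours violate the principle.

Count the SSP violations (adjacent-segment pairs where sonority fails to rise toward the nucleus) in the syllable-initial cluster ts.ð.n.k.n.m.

2

/ts/: affricate = 2.
/ð/: fricative = 3.
/n/: nasal = 4.
/k/: plosive = 1.
/n/: nasal = 4.
/m/: nasal = 4.
/ts/→/ð/: 2→3 (rises) — ok.
/ð/→/n/: 3→4 (rises) — ok.
/n/→/k/: 4→1 (does not rise) — violation.
/k/→/n/: 1→4 (rises) — ok.
/n/→/m/: 4→4 (plateau) — violation.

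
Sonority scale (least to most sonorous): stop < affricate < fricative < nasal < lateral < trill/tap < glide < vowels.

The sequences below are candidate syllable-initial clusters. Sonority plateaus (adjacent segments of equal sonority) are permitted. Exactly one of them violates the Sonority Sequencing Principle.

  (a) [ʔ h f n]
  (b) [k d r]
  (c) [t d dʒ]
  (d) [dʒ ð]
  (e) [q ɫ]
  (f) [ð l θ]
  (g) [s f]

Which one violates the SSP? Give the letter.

(a) [ʔ h f n]: profile 1-3-3-4 — obeys.
(b) [k d r]: profile 1-1-6 — obeys.
(c) [t d dʒ]: profile 1-1-2 — obeys.
(d) [dʒ ð]: profile 2-3 — obeys.
(e) [q ɫ]: profile 1-5 — obeys.
(f) [ð l θ]: profile 3-5-3 — violates.
(g) [s f]: profile 3-3 — obeys.

f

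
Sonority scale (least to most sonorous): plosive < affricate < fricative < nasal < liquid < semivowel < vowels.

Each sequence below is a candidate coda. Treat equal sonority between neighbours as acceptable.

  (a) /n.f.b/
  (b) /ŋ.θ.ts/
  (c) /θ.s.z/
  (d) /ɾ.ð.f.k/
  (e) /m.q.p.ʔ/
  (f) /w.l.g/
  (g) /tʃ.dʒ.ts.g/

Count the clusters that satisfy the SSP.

7

(a) 4-3-1 → obeys
(b) 4-3-2 → obeys
(c) 3-3-3 → obeys
(d) 5-3-3-1 → obeys
(e) 4-1-1-1 → obeys
(f) 6-5-1 → obeys
(g) 2-2-2-1 → obeys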